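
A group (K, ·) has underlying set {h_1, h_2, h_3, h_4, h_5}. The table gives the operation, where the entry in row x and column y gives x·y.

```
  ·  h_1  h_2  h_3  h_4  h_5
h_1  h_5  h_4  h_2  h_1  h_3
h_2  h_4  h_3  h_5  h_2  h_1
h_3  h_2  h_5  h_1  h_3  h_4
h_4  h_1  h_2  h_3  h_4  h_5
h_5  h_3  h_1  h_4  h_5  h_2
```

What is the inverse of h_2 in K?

h_1

First locate the identity: row h_4 matches the header, so h_4 is the identity.
Scan row h_2 for h_4: h_2·h_1 = h_4. Hence h_2^(-1) = h_1.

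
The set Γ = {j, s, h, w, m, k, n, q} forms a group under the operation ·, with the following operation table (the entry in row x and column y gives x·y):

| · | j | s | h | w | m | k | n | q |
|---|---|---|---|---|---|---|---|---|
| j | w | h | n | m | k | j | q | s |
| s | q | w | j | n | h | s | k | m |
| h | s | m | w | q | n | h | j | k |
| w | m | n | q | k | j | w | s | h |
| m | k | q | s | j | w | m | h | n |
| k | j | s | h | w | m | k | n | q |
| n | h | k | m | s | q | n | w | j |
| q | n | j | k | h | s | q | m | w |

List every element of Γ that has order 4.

{h, j, m, n, q, s}

Identity is k. Compute the order of each non-identity element by repeated multiplication:
  j: j → w → m → k  (order 4)
  s: s → w → n → k  (order 4)
  h: h → w → q → k  (order 4)
  w: w → k  (order 2)
  m: m → w → j → k  (order 4)
  n: n → w → s → k  (order 4)
  q: q → w → h → k  (order 4)
Elements of order 4: {h, j, m, n, q, s}.
(Structurally, Γ here is isomorphic to the quaternion group Q_8.)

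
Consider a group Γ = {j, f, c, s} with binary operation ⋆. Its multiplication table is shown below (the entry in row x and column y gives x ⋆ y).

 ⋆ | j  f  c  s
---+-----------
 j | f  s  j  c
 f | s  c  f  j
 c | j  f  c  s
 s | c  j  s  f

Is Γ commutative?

Check whether the table is symmetric across its main diagonal.
Every entry (row x, col y) equals the entry (row y, col x), so Γ is abelian.

Yes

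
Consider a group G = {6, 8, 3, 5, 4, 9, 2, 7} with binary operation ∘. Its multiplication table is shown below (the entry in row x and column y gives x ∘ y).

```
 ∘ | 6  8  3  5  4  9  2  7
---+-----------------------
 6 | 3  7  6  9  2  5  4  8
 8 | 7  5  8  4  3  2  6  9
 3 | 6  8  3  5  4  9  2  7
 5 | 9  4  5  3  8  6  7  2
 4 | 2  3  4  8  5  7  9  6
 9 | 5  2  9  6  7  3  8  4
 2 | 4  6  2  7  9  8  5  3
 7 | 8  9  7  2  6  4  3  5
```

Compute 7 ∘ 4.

Read row 7, column 4: 7 ∘ 4 = 6.

6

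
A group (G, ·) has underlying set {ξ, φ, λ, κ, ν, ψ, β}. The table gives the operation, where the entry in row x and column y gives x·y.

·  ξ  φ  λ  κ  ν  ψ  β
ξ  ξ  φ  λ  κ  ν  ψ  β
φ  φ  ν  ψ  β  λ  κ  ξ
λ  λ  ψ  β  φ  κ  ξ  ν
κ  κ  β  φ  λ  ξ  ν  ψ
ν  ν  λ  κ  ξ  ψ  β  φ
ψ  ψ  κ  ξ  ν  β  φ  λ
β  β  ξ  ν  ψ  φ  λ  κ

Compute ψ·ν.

β

Read row ψ, column ν: ψ·ν = β.
(Structurally, G here is isomorphic to the cyclic group Z_7.)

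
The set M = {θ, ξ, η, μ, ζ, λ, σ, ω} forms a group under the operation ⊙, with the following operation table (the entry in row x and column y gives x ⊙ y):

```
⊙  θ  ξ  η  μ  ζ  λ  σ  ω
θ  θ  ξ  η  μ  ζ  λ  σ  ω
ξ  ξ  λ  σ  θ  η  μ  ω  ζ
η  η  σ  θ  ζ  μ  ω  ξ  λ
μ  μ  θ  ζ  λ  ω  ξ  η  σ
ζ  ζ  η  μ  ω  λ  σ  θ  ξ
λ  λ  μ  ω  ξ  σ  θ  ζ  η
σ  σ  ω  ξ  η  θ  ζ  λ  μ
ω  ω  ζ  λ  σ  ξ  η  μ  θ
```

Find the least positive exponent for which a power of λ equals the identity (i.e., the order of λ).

The identity element is θ (its row matches the header).
λ^1 = λ
λ^2 = λ ⊙ λ = θ
The first power of λ equal to the identity is λ^2, so ord(λ) = 2.

2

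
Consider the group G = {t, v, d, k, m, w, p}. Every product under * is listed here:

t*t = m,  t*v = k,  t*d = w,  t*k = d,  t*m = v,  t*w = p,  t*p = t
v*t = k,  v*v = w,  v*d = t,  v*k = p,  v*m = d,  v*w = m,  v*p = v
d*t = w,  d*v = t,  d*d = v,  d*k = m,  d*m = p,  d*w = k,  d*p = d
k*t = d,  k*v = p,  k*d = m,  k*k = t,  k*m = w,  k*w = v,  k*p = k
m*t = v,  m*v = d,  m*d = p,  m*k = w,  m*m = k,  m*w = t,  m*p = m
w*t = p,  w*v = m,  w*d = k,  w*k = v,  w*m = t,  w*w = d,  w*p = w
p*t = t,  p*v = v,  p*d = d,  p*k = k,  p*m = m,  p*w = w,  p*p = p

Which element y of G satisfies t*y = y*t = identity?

w

First locate the identity: row p matches the header, so p is the identity.
Scan row t for p: t*w = p. Hence t^(-1) = w.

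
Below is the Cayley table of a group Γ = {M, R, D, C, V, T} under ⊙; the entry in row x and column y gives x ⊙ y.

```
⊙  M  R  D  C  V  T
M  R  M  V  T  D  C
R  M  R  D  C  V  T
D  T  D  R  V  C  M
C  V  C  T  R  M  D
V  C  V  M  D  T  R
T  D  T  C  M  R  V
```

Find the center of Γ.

An element z is central iff its row equals its column in the table.
For M: M ⊙ T = C ≠ D = T ⊙ M, so M ∉ Z.
Checking each element this way leaves Z(Γ) = {R}.

{R}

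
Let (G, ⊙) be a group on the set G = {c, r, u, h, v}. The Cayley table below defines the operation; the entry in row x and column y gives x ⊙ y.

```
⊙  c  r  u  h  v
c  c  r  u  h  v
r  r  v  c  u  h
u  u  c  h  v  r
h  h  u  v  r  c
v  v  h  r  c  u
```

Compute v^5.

v^1 = v
v^2 = v ⊙ v = u
v^3 = u ⊙ v = r
v^4 = r ⊙ v = h
v^5 = h ⊙ v = c

c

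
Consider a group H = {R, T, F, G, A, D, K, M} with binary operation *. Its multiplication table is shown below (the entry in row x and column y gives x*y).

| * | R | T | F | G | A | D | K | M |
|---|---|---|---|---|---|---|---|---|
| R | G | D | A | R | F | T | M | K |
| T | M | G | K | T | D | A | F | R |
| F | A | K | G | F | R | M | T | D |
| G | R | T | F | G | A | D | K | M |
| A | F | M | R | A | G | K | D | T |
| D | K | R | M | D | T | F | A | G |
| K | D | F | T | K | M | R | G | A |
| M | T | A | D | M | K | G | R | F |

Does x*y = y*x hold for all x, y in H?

M*A = K but A*M = T.
Since M and A do not commute, H is not abelian.

No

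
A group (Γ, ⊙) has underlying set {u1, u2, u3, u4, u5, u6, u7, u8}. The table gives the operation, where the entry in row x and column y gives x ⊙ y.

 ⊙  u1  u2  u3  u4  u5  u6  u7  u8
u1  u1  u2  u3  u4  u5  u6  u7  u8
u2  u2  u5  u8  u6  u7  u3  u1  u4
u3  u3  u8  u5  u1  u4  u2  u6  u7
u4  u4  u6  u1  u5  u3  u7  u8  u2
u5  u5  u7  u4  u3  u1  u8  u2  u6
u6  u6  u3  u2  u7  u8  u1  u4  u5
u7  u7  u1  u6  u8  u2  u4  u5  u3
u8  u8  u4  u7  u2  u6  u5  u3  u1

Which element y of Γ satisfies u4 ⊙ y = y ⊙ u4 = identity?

First locate the identity: row u1 matches the header, so u1 is the identity.
Scan row u4 for u1: u4 ⊙ u3 = u1. Hence u4^(-1) = u3.

u3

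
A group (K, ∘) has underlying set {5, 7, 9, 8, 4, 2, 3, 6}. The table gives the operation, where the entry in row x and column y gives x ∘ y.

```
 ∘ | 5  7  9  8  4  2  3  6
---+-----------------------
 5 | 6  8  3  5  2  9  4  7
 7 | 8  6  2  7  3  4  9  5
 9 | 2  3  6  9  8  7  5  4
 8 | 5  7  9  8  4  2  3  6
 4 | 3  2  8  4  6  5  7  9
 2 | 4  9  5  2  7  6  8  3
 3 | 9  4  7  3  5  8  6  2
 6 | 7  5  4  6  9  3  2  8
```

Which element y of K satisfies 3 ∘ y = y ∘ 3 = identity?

2

First locate the identity: row 8 matches the header, so 8 is the identity.
Scan row 3 for 8: 3 ∘ 2 = 8. Hence 3^(-1) = 2.
(Structurally, K here is isomorphic to the quaternion group Q_8.)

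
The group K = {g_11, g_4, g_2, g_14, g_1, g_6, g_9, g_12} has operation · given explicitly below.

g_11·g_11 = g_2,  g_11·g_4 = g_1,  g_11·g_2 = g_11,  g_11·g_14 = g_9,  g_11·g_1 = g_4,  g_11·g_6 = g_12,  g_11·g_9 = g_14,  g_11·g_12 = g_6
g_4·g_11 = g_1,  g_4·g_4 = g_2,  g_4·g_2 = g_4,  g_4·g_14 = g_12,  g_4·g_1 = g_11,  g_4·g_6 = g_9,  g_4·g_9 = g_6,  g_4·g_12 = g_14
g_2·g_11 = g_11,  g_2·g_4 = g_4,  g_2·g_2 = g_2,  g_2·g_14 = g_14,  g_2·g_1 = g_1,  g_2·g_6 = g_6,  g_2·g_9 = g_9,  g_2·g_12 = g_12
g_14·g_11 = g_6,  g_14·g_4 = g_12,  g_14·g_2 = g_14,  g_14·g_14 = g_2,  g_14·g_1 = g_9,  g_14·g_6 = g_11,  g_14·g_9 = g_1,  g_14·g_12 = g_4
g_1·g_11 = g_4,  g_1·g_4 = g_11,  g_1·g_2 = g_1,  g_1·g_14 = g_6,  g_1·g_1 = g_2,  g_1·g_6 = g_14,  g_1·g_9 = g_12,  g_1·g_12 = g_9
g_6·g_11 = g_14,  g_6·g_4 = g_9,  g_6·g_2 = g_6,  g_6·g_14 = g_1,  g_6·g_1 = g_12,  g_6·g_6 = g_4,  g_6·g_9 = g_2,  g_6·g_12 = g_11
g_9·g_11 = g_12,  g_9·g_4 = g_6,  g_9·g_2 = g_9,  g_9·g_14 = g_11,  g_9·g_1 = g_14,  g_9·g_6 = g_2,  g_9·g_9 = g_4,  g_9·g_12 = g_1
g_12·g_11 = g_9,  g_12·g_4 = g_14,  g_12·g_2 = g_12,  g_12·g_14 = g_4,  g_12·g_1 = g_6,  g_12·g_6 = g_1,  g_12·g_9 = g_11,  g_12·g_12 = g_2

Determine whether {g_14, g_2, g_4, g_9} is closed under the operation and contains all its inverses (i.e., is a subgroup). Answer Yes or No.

No

g_9·g_4 = g_6, which is not in {g_14, g_2, g_4, g_9}.
The subset is not closed under ·, so it is not a subgroup.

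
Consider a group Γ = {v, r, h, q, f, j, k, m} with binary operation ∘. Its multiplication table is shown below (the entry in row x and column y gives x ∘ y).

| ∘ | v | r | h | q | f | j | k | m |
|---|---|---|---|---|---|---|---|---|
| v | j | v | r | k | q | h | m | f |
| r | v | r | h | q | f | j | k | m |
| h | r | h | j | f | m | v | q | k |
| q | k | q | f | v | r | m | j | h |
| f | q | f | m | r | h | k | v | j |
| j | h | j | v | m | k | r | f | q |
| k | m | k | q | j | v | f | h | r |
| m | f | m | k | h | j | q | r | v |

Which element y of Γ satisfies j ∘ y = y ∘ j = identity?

j

First locate the identity: row r matches the header, so r is the identity.
Scan row j for r: j ∘ j = r. Hence j^(-1) = j.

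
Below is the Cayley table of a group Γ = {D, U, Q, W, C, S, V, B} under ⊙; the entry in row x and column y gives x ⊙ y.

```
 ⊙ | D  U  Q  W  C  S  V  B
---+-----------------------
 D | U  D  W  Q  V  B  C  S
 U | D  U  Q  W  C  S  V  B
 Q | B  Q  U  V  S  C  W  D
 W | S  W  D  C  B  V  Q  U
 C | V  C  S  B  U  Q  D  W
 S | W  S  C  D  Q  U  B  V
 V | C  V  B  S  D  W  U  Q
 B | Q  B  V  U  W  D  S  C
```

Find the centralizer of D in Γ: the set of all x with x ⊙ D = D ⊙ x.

{C, D, U, V}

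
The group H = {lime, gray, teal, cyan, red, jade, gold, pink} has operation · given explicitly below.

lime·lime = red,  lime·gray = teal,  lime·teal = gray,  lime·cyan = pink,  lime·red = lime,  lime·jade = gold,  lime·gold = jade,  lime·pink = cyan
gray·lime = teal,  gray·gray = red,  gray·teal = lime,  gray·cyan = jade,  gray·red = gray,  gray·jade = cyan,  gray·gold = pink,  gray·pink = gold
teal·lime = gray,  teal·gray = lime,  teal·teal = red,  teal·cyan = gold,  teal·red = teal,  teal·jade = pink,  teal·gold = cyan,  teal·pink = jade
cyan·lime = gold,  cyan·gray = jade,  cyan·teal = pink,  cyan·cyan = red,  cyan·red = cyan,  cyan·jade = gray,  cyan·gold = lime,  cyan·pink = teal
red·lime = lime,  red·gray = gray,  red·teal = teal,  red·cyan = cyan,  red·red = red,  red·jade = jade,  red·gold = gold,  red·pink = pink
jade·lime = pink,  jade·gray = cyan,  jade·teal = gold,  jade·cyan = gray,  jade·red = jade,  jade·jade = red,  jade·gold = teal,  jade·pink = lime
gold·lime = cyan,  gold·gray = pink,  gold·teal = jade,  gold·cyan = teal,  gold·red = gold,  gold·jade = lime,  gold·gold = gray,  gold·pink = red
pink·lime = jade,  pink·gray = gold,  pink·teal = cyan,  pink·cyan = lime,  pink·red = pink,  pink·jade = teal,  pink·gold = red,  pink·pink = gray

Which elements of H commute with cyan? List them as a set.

{cyan, gray, jade, red}

Compare row cyan with column cyan entry by entry.
jade·cyan = gray = cyan·jade, so jade commutes with cyan.
gold·cyan = teal but cyan·gold = lime, so gold does not.
Collecting the elements that commute with cyan: C(cyan) = {cyan, gray, jade, red}.
(Structurally, H here is isomorphic to the dihedral group D_4.)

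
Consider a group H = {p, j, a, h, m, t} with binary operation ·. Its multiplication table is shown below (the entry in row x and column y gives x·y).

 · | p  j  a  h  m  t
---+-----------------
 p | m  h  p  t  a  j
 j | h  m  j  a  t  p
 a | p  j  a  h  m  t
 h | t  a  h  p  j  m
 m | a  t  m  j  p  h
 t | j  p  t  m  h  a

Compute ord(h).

The identity element is a (its row matches the header).
h^1 = h
h^2 = h·h = p
h^3 = p·h = t
h^4 = t·h = m
h^5 = m·h = j
h^6 = j·h = a
The first power of h equal to the identity is h^6, so ord(h) = 6.

6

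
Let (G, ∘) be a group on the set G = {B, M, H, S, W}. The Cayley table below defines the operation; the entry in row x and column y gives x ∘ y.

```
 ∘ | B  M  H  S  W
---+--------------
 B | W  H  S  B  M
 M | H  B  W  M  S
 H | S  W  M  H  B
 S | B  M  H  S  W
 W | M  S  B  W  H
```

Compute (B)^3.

B^1 = B
B^2 = B ∘ B = W
B^3 = W ∘ B = M

M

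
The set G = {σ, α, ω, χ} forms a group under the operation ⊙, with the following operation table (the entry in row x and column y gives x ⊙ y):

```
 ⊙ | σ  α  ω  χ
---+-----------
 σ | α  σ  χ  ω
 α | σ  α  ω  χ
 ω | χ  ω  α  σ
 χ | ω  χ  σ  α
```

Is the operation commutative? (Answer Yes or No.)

Yes

Check whether the table is symmetric across its main diagonal.
Every entry (row x, col y) equals the entry (row y, col x), so G is abelian.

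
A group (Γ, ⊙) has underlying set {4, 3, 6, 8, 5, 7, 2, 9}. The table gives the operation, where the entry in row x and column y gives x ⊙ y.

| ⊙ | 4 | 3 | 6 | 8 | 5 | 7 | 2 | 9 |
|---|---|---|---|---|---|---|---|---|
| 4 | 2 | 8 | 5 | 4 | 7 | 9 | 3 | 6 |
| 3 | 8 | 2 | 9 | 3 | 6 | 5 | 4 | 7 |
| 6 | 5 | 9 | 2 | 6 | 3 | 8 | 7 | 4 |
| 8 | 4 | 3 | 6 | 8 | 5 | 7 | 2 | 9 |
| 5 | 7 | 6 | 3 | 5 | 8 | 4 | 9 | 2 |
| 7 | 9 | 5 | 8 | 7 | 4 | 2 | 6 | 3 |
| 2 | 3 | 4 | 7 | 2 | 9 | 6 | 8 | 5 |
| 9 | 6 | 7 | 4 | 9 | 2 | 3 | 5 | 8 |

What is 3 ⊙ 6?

9

Read row 3, column 6: 3 ⊙ 6 = 9.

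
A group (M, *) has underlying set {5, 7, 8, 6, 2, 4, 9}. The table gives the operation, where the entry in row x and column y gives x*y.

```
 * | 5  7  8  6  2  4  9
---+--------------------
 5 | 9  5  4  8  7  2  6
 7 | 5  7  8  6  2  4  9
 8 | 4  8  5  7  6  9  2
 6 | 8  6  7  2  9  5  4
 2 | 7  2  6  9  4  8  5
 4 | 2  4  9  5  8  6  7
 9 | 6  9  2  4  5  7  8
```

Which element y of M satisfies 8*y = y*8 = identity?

6

First locate the identity: row 7 matches the header, so 7 is the identity.
Scan row 8 for 7: 8*6 = 7. Hence 8^(-1) = 6.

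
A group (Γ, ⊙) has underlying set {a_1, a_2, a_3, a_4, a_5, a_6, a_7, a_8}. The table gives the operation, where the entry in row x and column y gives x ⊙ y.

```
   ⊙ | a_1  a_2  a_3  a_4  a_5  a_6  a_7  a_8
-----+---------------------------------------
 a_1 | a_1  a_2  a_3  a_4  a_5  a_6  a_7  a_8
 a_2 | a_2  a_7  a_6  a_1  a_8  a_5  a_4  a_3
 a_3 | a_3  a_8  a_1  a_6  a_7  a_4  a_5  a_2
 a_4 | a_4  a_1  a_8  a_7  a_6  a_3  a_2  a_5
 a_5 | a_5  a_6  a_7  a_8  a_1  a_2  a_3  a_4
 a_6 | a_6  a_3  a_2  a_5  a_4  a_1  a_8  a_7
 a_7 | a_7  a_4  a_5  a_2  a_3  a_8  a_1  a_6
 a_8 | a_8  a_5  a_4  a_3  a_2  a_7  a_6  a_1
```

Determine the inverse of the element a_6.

a_6

First locate the identity: row a_1 matches the header, so a_1 is the identity.
Scan row a_6 for a_1: a_6 ⊙ a_6 = a_1. Hence a_6^(-1) = a_6.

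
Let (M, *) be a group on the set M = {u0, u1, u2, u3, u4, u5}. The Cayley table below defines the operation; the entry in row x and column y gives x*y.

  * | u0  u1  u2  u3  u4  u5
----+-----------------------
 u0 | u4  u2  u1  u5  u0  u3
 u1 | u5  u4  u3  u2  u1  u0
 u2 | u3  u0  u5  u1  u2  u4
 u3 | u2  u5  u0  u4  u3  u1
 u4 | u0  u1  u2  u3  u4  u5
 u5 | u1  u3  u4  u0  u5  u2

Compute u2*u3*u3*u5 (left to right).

u2*u3 = u1
u1*u3 = u2
u2*u5 = u4

u4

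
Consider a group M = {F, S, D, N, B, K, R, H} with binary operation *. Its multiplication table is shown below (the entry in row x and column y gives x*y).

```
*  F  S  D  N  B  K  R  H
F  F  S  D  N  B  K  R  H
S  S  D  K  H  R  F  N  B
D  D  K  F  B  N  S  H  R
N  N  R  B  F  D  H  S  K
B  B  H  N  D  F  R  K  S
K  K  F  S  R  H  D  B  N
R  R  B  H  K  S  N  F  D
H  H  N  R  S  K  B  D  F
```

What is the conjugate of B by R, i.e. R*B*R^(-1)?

N

The identity is F. In row R, the entry F sits in column R, so R^(-1) = R.
R*B = S
S*R = N
(Structurally, M here is isomorphic to the dihedral group D_4.)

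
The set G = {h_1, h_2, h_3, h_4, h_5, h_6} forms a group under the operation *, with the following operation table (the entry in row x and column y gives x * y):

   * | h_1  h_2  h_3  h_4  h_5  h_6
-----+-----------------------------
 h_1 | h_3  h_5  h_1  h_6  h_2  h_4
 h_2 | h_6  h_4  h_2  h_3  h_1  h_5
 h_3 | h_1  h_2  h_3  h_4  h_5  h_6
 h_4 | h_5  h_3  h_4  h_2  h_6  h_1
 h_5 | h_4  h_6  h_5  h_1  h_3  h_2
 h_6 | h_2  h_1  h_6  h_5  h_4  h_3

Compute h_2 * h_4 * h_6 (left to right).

h_2 * h_4 = h_3
h_3 * h_6 = h_6

h_6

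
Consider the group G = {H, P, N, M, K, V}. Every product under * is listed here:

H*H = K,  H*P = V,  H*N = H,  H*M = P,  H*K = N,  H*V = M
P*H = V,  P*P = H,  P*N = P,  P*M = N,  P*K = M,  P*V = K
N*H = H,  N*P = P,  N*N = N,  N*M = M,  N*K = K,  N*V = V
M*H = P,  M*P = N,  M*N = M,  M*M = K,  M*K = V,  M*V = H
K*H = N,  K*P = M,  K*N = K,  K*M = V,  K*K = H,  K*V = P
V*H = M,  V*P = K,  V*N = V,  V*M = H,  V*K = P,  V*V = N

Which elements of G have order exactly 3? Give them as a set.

{H, K}

Identity is N. Compute the order of each non-identity element by repeated multiplication:
  H: H → K → N  (order 3)
  P: P → H → V → K → M → N  (order 6)
  M: M → K → V → H → P → N  (order 6)
  K: K → H → N  (order 3)
  V: V → N  (order 2)
Elements of order 3: {H, K}.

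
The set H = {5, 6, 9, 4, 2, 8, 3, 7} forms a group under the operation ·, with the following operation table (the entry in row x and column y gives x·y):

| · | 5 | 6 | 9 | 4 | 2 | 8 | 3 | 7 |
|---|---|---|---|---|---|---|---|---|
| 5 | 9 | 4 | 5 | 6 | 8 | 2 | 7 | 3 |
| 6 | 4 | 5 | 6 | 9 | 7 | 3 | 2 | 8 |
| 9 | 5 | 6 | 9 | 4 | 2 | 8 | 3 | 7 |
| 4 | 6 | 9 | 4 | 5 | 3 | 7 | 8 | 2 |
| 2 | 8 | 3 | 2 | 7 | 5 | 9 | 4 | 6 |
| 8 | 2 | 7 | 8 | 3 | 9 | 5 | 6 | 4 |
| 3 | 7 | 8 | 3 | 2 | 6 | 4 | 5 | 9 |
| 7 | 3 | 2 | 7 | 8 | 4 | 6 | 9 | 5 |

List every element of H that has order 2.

Identity is 9. Compute the order of each non-identity element by repeated multiplication:
  5: 5 → 9  (order 2)
  6: 6 → 5 → 4 → 9  (order 4)
  4: 4 → 5 → 6 → 9  (order 4)
  2: 2 → 5 → 8 → 9  (order 4)
  8: 8 → 5 → 2 → 9  (order 4)
  3: 3 → 5 → 7 → 9  (order 4)
  7: 7 → 5 → 3 → 9  (order 4)
Elements of order 2: {5}.

{5}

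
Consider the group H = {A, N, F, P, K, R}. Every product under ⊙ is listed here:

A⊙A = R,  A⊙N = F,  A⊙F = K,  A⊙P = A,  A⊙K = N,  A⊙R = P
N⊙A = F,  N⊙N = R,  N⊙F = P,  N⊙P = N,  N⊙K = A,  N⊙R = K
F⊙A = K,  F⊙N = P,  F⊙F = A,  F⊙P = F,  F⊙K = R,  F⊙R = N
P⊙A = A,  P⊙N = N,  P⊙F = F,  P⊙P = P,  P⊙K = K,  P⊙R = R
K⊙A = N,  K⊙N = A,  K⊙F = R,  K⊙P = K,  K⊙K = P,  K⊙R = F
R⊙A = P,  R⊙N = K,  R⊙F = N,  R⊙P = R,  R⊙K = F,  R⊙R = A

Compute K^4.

K^1 = K
K^2 = K ⊙ K = P
K^3 = P ⊙ K = K
K^4 = K ⊙ K = P

P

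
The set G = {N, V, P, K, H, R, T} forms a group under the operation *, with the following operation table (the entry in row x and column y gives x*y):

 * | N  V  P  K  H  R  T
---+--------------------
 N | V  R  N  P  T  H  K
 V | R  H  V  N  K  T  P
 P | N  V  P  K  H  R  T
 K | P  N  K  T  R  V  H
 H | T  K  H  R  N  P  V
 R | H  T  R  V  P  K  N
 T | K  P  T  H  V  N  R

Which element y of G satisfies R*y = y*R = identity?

First locate the identity: row P matches the header, so P is the identity.
Scan row R for P: R*H = P. Hence R^(-1) = H.

H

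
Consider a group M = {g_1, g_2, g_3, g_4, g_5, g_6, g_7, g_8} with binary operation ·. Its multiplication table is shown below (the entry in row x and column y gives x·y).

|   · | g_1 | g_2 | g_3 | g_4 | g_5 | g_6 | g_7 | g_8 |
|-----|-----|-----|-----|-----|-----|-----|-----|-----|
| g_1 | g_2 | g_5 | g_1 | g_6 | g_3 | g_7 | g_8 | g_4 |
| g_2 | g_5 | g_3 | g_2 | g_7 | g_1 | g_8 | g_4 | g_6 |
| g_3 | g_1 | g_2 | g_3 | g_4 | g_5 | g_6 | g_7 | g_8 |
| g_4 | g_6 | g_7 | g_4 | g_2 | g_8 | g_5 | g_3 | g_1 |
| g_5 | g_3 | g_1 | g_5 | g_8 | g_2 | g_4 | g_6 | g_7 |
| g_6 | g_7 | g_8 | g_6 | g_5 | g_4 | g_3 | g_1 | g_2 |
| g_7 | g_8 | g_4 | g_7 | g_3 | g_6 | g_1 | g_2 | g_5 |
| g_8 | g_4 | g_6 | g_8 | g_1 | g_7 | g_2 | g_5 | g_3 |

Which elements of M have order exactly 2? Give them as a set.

Identity is g_3. Compute the order of each non-identity element by repeated multiplication:
  g_1: g_1 → g_2 → g_5 → g_3  (order 4)
  g_2: g_2 → g_3  (order 2)
  g_4: g_4 → g_2 → g_7 → g_3  (order 4)
  g_5: g_5 → g_2 → g_1 → g_3  (order 4)
  g_6: g_6 → g_3  (order 2)
  g_7: g_7 → g_2 → g_4 → g_3  (order 4)
  g_8: g_8 → g_3  (order 2)
Elements of order 2: {g_2, g_6, g_8}.

{g_2, g_6, g_8}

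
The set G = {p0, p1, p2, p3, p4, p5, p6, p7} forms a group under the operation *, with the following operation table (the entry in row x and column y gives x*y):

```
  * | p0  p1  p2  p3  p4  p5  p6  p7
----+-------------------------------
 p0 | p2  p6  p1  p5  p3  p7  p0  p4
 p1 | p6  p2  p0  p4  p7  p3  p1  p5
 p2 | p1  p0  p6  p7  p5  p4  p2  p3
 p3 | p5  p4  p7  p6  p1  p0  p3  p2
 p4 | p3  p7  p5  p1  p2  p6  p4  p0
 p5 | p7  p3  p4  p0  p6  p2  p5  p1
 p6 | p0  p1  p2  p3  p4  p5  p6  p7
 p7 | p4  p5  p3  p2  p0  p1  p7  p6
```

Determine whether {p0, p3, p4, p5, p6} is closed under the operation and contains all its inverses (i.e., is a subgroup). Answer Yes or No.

No

p4*p4 = p2, which is not in {p0, p3, p4, p5, p6}.
The subset is not closed under *, so it is not a subgroup.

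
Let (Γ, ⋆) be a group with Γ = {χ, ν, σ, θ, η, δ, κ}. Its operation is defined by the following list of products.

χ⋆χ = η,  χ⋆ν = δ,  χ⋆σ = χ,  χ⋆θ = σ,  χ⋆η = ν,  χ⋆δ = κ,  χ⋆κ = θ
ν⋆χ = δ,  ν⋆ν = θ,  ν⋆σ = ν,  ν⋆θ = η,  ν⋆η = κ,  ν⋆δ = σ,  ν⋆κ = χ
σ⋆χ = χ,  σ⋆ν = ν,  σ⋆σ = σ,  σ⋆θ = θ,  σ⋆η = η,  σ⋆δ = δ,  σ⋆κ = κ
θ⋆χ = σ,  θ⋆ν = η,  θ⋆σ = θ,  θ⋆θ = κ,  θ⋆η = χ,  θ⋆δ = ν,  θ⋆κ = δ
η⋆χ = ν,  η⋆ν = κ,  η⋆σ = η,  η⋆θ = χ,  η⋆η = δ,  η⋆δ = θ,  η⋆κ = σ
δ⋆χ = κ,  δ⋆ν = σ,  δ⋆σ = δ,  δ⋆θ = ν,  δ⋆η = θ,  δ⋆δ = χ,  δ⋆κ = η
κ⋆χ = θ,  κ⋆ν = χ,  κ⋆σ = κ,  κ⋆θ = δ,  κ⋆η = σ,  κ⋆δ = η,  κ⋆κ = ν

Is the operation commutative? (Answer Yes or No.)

Check whether the table is symmetric across its main diagonal.
Every entry (row x, col y) equals the entry (row y, col x), so Γ is abelian.

Yes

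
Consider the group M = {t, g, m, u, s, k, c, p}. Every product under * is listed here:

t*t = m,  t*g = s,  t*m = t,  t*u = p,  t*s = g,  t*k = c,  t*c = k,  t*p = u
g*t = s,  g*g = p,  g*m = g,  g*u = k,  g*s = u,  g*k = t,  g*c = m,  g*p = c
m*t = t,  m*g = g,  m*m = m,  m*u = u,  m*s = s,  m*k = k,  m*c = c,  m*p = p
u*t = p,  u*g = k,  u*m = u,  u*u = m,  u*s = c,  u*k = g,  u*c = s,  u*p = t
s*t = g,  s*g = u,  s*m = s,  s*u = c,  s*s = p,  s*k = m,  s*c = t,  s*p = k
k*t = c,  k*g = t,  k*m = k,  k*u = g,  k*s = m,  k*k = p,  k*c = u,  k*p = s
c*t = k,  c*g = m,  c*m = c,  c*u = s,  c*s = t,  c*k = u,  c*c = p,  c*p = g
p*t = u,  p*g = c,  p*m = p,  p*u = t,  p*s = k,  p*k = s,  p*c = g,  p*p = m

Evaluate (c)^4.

c^1 = c
c^2 = c * c = p
c^3 = p * c = g
c^4 = g * c = m

m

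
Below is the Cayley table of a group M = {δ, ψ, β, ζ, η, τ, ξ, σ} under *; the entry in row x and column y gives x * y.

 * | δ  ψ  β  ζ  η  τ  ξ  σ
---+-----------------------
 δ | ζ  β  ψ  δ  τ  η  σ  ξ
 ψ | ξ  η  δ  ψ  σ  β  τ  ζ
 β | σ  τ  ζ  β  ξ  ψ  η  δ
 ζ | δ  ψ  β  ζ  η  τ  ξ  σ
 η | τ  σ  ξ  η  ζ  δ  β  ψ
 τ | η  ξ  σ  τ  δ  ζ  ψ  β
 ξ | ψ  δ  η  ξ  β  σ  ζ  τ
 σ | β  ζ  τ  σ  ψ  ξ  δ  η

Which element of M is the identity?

ζ

The identity e satisfies e * x = x for all x, so its row in the table reproduces the column headers.
Row ζ reads: δ, ψ, β, ζ, η, τ, ξ, σ — exactly the header order. So ζ is the identity.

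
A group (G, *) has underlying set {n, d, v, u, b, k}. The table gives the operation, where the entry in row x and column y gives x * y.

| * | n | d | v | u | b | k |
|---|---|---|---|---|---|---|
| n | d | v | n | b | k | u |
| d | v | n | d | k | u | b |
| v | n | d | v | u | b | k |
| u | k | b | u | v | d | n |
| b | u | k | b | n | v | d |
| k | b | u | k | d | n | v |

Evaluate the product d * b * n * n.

b

d * b = u
u * n = k
k * n = b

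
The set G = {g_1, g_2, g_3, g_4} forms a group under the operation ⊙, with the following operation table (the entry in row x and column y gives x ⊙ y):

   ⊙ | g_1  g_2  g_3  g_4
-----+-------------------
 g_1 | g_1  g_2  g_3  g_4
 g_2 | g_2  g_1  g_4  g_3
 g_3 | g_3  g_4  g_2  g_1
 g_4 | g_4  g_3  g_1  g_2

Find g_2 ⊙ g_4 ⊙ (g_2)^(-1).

The identity is g_1. In row g_2, the entry g_1 sits in column g_2, so g_2^(-1) = g_2.
g_2 ⊙ g_4 = g_3
g_3 ⊙ g_2 = g_4
(Structurally, G here is isomorphic to the cyclic group Z_4.)

g_4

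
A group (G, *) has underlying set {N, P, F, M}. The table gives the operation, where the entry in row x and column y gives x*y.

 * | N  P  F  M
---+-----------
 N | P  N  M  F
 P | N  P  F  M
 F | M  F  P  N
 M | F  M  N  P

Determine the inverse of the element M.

First locate the identity: row P matches the header, so P is the identity.
Scan row M for P: M*M = P. Hence M^(-1) = M.

M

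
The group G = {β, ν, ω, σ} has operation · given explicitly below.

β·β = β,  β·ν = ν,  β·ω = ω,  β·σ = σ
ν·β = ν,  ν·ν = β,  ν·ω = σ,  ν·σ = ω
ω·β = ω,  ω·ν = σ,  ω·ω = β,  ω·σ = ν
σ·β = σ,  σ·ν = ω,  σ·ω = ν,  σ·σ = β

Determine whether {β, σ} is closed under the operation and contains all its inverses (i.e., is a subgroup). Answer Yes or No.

{β, σ} contains the identity β.
Checking products: every product of two elements of {β, σ} (read from the table) lies in {β, σ}, so the set is closed.
In a finite group, a nonempty closed subset is a subgroup. So {β, σ} ≤ G.

Yes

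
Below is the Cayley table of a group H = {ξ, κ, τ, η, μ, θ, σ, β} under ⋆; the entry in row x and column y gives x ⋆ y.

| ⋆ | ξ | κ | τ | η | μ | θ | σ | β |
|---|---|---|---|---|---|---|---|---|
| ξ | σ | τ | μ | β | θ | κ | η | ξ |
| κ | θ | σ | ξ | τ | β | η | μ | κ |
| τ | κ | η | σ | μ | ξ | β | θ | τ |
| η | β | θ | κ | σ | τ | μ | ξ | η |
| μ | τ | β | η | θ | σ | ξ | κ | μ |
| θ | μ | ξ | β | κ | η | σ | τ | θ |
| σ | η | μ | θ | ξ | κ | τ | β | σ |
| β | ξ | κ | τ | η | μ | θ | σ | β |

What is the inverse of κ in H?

μ

First locate the identity: row β matches the header, so β is the identity.
Scan row κ for β: κ ⋆ μ = β. Hence κ^(-1) = μ.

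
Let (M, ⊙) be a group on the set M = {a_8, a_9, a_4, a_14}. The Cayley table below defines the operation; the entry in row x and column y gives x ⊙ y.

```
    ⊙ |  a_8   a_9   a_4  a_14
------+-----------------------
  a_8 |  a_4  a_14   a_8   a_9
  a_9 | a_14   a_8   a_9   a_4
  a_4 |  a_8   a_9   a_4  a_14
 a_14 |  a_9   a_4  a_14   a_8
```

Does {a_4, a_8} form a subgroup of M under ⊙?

Yes

{a_4, a_8} contains the identity a_4.
Checking products: every product of two elements of {a_4, a_8} (read from the table) lies in {a_4, a_8}, so the set is closed.
In a finite group, a nonempty closed subset is a subgroup. So {a_4, a_8} ≤ M.
(Structurally, M here is isomorphic to the cyclic group Z_4.)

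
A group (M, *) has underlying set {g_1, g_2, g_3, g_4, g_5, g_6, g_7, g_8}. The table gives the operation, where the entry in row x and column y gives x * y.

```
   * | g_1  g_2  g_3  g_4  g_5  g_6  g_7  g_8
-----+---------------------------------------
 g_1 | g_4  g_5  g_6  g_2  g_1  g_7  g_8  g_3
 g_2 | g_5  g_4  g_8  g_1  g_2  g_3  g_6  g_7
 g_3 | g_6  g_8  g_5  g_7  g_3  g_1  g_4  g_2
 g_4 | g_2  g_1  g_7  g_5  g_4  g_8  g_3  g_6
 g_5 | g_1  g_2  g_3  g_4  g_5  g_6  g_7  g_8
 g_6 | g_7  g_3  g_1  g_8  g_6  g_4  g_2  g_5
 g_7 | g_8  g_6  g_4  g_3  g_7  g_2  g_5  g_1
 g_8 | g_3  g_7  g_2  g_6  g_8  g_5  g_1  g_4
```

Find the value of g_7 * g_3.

Read row g_7, column g_3: g_7 * g_3 = g_4.

g_4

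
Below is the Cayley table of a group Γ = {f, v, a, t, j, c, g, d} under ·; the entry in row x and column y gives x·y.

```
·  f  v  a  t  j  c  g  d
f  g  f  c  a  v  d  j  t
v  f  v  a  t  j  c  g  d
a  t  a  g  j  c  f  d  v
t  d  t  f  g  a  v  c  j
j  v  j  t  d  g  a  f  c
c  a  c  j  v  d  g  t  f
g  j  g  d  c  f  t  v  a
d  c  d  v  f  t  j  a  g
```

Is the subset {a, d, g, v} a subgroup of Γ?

Yes

{a, d, g, v} contains the identity v.
Checking products: every product of two elements of {a, d, g, v} (read from the table) lies in {a, d, g, v}, so the set is closed.
In a finite group, a nonempty closed subset is a subgroup. So {a, d, g, v} ≤ Γ.
(Structurally, Γ here is isomorphic to the quaternion group Q_8.)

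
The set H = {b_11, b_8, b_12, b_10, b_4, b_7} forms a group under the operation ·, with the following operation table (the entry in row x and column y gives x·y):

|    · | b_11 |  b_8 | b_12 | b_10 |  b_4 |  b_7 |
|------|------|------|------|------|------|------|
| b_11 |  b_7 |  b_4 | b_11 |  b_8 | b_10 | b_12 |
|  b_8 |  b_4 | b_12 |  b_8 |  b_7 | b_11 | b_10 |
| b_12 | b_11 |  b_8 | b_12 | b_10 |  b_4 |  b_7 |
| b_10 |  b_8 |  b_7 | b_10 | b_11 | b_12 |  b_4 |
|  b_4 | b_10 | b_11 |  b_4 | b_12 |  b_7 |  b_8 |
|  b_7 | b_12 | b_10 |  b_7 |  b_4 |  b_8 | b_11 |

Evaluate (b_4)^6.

b_12

b_4^1 = b_4
b_4^2 = b_4·b_4 = b_7
b_4^3 = b_7·b_4 = b_8
b_4^4 = b_8·b_4 = b_11
b_4^5 = b_11·b_4 = b_10
b_4^6 = b_10·b_4 = b_12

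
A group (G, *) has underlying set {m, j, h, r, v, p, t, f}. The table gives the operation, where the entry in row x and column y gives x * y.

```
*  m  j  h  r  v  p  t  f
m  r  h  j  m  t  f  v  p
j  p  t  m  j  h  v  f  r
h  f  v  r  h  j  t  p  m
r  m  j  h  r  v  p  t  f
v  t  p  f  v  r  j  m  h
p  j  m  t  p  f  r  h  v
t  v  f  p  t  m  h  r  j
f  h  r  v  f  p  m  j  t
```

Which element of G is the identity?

The identity e satisfies e * x = x for all x, so its row in the table reproduces the column headers.
Row r reads: m, j, h, r, v, p, t, f — exactly the header order. So r is the identity.

r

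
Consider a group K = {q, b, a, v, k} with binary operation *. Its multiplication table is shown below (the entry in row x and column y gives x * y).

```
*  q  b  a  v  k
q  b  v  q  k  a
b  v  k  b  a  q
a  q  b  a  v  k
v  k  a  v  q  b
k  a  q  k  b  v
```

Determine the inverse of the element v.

b

First locate the identity: row a matches the header, so a is the identity.
Scan row v for a: v * b = a. Hence v^(-1) = b.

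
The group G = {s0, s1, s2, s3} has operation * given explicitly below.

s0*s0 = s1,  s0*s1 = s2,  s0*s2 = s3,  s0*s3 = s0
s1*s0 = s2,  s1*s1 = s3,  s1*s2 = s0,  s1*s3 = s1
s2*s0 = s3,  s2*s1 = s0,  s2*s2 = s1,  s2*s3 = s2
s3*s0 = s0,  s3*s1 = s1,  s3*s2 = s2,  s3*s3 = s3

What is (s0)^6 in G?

s0^1 = s0
s0^2 = s0 * s0 = s1
s0^3 = s1 * s0 = s2
s0^4 = s2 * s0 = s3
s0^5 = s3 * s0 = s0
s0^6 = s0 * s0 = s1

s1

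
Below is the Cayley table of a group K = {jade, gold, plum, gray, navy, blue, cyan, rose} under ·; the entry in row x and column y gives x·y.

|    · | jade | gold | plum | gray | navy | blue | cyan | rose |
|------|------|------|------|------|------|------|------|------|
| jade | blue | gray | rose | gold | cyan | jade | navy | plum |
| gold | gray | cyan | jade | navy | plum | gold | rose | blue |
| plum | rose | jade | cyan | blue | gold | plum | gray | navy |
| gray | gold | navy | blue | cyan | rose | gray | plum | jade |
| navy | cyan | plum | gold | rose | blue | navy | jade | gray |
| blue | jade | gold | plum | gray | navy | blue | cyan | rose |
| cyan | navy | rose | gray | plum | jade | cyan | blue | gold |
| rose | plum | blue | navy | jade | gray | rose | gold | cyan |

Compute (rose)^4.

blue

rose^1 = rose
rose^2 = rose·rose = cyan
rose^3 = cyan·rose = gold
rose^4 = gold·rose = blue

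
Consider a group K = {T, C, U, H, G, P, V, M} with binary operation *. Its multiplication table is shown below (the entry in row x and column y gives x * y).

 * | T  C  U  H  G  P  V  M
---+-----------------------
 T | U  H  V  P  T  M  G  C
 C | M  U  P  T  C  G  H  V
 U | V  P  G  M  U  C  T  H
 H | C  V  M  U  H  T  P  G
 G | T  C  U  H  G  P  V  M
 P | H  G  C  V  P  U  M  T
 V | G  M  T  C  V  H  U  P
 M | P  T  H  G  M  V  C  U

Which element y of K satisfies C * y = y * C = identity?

P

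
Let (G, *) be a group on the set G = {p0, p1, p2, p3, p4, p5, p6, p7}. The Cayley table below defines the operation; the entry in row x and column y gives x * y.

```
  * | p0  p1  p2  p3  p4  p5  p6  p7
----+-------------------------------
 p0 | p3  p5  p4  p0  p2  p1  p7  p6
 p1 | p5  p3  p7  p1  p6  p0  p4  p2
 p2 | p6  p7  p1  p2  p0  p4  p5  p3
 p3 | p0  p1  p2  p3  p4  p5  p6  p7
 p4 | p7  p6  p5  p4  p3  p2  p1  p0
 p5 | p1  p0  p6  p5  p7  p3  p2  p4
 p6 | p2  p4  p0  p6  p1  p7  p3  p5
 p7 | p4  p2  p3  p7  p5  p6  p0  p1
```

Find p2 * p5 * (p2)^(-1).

The identity is p3. In row p2, the entry p3 sits in column p7, so p2^(-1) = p7.
p2 * p5 = p4
p4 * p7 = p0
(Structurally, G here is isomorphic to the dihedral group D_4.)

p0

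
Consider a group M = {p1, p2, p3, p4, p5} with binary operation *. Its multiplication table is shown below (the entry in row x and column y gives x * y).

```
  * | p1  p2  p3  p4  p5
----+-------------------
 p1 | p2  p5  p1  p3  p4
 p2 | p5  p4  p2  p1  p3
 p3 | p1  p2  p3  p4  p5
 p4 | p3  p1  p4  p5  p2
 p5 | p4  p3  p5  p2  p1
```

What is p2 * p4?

Read row p2, column p4: p2 * p4 = p1.
(Structurally, M here is isomorphic to the cyclic group Z_5.)

p1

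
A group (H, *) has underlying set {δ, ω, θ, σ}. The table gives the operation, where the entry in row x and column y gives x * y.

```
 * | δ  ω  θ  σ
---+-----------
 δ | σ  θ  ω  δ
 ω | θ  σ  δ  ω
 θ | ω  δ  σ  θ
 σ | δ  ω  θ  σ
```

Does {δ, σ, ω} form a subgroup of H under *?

ω * δ = θ, which is not in {δ, σ, ω}.
The subset is not closed under *, so it is not a subgroup.

No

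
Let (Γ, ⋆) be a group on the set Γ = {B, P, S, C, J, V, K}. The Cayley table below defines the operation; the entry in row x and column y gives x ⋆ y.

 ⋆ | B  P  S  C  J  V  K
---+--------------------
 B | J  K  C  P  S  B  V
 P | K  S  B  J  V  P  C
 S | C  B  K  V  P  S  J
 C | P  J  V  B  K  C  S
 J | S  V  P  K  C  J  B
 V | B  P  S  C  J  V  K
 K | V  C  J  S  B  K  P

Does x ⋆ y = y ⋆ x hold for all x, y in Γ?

Check whether the table is symmetric across its main diagonal.
Every entry (row x, col y) equals the entry (row y, col x), so Γ is abelian.

Yes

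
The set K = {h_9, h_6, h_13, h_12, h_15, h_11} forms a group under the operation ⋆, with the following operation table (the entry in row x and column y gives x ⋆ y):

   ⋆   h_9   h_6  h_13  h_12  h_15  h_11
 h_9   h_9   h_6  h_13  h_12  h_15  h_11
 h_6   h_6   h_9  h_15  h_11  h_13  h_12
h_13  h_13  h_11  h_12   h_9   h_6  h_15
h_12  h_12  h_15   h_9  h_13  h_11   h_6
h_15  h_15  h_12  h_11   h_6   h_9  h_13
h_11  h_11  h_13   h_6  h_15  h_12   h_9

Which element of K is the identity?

The identity e satisfies e ⋆ x = x for all x, so its row in the table reproduces the column headers.
Row h_9 reads: h_9, h_6, h_13, h_12, h_15, h_11 — exactly the header order. So h_9 is the identity.

h_9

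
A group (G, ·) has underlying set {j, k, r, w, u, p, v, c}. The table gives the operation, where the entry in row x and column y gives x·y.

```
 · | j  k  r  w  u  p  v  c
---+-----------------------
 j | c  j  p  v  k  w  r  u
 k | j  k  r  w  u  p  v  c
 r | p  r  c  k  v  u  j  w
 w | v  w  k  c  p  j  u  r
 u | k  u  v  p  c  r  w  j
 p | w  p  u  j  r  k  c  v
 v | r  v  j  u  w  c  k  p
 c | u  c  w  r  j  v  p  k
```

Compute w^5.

w^1 = w
w^2 = w·w = c
w^3 = c·w = r
w^4 = r·w = k
w^5 = k·w = w

w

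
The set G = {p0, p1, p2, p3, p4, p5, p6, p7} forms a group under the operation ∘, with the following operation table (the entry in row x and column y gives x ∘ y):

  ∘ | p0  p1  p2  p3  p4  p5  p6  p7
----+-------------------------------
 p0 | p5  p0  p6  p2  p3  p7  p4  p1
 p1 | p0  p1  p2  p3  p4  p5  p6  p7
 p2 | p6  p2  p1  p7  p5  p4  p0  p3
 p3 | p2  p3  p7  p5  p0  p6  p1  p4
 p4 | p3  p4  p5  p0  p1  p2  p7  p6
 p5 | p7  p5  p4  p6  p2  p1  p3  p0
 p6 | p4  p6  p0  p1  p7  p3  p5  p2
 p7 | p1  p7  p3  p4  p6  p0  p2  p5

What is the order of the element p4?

2

The identity element is p1 (its row matches the header).
p4^1 = p4
p4^2 = p4 ∘ p4 = p1
The first power of p4 equal to the identity is p4^2, so ord(p4) = 2.
(Structurally, G here is isomorphic to Z_2 x Z_4.)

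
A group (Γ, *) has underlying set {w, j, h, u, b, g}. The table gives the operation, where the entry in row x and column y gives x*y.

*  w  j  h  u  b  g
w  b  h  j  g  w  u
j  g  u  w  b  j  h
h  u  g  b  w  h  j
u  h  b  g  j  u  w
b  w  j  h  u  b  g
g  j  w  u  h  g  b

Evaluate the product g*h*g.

w

g*h = u
u*g = w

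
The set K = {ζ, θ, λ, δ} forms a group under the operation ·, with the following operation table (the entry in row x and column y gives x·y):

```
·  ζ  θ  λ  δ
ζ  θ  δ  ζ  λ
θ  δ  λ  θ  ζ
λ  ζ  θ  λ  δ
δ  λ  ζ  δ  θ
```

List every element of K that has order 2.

{θ}

Identity is λ. Compute the order of each non-identity element by repeated multiplication:
  ζ: ζ → θ → δ → λ  (order 4)
  θ: θ → λ  (order 2)
  δ: δ → θ → ζ → λ  (order 4)
Elements of order 2: {θ}.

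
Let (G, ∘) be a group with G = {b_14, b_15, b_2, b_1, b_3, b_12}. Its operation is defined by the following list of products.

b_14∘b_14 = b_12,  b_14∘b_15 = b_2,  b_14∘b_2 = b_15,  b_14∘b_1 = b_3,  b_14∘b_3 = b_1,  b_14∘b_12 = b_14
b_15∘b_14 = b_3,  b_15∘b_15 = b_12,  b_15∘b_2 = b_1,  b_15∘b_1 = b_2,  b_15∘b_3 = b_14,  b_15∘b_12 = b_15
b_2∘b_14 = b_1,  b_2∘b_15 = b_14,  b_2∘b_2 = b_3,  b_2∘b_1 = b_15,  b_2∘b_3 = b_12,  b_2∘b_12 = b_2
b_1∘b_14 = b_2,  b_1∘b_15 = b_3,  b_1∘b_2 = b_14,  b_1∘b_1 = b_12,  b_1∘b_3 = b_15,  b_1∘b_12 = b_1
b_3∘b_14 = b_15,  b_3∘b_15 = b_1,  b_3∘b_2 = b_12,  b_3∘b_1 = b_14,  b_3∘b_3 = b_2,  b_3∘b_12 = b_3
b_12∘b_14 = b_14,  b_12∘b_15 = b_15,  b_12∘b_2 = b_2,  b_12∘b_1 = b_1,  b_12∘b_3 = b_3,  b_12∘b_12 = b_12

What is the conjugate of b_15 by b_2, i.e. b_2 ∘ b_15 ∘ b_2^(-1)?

The identity is b_12. In row b_2, the entry b_12 sits in column b_3, so b_2^(-1) = b_3.
b_2 ∘ b_15 = b_14
b_14 ∘ b_3 = b_1

b_1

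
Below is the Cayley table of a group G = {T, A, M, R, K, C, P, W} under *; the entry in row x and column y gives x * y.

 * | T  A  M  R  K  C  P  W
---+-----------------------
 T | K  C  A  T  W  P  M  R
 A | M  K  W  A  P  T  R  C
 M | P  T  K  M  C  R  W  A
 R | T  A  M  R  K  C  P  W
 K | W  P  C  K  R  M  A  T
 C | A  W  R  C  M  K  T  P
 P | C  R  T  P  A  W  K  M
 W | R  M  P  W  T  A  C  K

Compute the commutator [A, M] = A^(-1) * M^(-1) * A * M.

Identity is R; from the table A^(-1) = P and M^(-1) = C.
P * C = W
W * A = M
M * M = K

K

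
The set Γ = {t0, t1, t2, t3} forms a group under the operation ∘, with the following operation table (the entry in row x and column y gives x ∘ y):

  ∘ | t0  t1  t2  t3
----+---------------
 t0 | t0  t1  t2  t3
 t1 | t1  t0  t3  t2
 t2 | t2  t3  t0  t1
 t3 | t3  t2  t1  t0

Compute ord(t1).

The identity element is t0 (its row matches the header).
t1^1 = t1
t1^2 = t1 ∘ t1 = t0
The first power of t1 equal to the identity is t1^2, so ord(t1) = 2.
(Structurally, Γ here is isomorphic to the Klein four-group V_4.)

2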